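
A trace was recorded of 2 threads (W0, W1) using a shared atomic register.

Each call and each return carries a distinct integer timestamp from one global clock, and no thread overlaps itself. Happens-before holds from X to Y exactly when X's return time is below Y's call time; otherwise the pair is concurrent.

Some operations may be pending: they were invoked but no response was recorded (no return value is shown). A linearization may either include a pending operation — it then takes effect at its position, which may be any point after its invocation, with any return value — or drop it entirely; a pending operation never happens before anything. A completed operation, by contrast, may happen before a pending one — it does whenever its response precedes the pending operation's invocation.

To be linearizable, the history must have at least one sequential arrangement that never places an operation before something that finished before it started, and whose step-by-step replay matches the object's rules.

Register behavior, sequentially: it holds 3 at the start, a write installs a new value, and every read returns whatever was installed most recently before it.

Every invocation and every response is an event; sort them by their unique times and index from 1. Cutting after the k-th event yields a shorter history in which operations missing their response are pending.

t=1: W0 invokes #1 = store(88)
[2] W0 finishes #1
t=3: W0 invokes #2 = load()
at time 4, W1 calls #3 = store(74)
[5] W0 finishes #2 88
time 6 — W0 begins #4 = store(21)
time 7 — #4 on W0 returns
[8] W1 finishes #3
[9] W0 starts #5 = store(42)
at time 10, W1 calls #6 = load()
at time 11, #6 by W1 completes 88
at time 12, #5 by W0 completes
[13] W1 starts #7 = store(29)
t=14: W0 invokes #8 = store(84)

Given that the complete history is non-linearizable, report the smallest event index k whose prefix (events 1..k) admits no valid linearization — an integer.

a valid linearization of events 1..10 exists, for instance #1, #2, #3, #4:
step 1: #1 store(88) — value 88
step 2: #2 load() → 88 — value 88
step 3: #3 store(74) — value 74
step 4: #4 store(21) — value 21
include event 11 — #6 responding at 11 — and every candidate order breaks
every completion of the 1 pending operation (#5) was checked; none linearizes
sample order #1, #2, #3, #4, #6 (pending dropped) stalls at step 5 — #6 load() → 88 has no legal effect
sample order #1, #2, #4, #3, #6 (pending dropped) stalls at step 5 — #6 load() → 88 has no legal effect

11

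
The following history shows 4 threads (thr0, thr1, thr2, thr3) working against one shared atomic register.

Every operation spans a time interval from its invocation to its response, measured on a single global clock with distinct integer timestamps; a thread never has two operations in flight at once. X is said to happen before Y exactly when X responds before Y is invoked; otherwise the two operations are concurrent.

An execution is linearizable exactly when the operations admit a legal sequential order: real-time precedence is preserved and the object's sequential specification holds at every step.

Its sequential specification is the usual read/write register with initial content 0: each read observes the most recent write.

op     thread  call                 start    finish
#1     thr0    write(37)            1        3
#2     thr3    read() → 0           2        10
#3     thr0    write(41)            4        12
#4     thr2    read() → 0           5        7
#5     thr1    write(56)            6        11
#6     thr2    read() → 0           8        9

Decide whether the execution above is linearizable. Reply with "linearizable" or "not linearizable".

not linearizable

cut after 6 events: linearizable; cut after 7 events (#4 responds, time 7): not linearizable
one real-time candidate order over the 2 completed operations — the atomic register replay rejects it
including or dropping the 3 pending operations (#2, #3, #5) in any combination fails
e.g. #1, #4 (pending dropped): illegal at step 2, since #4 read() → 0 cannot apply there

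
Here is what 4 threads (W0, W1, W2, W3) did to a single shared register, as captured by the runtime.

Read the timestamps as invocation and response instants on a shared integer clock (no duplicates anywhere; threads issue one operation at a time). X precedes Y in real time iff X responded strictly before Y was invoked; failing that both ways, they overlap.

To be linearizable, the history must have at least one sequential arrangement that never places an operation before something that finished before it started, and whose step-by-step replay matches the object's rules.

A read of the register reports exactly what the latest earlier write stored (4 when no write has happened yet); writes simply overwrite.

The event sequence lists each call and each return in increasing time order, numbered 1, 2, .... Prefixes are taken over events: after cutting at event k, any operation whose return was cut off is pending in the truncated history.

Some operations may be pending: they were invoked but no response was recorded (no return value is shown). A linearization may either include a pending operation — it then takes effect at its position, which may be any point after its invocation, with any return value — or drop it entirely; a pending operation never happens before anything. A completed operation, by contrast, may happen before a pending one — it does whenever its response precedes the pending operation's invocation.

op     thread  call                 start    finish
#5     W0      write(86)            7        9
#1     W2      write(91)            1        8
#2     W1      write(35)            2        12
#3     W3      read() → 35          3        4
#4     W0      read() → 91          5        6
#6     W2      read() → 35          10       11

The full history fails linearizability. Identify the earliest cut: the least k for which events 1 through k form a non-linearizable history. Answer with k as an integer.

events 1..10 are still linearizable — one witness is #2, #3, #1, #4, #5:
step 1: #2 write(35) (pending, included) — value 35
step 2: #3 read() → 35 — value 35
step 3: #1 write(91) — value 91
step 4: #4 read() → 91 — value 91
step 5: #5 write(86) — value 86
once event 11 joins (#6's response, time 11), exhaustive search finds no witness
including or dropping the 1 pending operation (#2) in any combination fails
sample order #1, #3, #4, #5, #6 (pending dropped) stalls at step 2 — #3 read() → 35 has no legal effect
sample order #3, #1, #4, #5, #6 (pending dropped) stalls at step 1 — #3 read() → 35 has no legal effect

11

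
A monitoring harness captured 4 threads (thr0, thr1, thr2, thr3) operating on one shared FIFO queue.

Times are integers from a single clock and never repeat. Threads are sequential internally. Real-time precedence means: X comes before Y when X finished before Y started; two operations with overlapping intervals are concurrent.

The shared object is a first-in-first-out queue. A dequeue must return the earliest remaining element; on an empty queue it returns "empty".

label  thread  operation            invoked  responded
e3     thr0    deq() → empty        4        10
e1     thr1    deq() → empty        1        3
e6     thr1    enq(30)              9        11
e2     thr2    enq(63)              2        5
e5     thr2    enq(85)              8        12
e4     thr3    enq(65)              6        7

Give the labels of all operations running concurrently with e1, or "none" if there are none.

e2

e1 spans [1,3]: anything still running between times 1 and 3 counts as concurrent
e2 [2,5]: concurrent
e3 [4,10]: after
e4 [6,7]: after
e5 [8,12]: after
e6 [9,11]: after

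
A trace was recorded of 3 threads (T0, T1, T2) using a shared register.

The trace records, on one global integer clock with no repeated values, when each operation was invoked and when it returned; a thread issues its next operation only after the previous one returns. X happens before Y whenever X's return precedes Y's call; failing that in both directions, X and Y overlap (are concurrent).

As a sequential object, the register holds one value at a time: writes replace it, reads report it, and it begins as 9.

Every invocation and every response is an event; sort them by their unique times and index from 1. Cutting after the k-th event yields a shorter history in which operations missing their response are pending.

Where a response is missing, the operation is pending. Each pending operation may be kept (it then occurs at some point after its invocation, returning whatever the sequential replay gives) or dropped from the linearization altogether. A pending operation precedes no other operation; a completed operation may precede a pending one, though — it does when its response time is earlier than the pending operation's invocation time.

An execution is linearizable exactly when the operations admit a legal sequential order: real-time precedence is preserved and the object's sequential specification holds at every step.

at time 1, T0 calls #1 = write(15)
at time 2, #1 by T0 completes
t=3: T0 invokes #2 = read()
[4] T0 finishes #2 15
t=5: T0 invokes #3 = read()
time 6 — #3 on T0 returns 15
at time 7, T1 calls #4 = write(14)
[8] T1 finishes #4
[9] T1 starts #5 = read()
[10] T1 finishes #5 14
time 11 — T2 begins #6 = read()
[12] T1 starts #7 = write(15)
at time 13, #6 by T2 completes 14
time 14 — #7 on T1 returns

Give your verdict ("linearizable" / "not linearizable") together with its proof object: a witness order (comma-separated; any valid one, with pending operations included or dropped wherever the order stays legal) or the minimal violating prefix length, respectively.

linearizable — witness: #1, #2, #3, #4, #5, #6, #7

1. #1 write(15), leaving value 15
2. #2 read() → 15, leaving value 15
3. #3 read() → 15, leaving value 15
4. #4 write(14), leaving value 14
5. #5 read() → 14, leaving value 14
6. #6 read() → 14, leaving value 14
7. #7 write(15), leaving value 15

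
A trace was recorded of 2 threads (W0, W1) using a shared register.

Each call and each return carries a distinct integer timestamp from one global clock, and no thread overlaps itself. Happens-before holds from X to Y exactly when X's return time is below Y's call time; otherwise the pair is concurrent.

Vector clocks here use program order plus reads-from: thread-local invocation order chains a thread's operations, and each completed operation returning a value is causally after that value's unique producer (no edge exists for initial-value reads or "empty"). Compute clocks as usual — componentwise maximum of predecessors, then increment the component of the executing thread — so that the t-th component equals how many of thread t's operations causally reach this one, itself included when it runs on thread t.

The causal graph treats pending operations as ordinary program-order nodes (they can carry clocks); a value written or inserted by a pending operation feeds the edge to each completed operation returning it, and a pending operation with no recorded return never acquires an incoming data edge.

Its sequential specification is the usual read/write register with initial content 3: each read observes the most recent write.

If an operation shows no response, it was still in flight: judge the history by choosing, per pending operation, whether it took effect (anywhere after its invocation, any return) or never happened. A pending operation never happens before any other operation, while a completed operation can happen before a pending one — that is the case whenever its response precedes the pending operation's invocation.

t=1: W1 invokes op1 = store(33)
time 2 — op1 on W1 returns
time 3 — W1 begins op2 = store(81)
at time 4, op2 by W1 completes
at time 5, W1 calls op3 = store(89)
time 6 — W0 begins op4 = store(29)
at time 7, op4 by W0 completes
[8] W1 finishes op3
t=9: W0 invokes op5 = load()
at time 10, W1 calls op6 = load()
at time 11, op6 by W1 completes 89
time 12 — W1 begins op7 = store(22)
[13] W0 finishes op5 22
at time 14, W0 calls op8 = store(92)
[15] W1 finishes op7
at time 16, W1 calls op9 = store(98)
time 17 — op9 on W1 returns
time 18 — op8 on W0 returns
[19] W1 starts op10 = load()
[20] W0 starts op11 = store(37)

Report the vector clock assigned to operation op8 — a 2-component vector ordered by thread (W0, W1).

(3, 5)

no predecessors for op1 (invoked 1): W1 increments from zero → (0, 1)
no predecessors for op4 (invoked 6): W0 increments from zero → (1, 0)
from VC(op1)=(0, 1), op2 (invoked 3) maxes components and bumps W1 → (0, 2)
from VC(op2)=(0, 2), op3 (invoked 5) maxes components and bumps W1 → (0, 3)
from VC(op3)=(0, 3), op6 (invoked 10) maxes components and bumps W1 → (0, 4)
from VC(op6)=(0, 4), op7 (invoked 12) maxes components and bumps W1 → (0, 5)
from VC(op7)=(0, 5), op9 (invoked 16) maxes components and bumps W1 → (0, 6)
from VC(op9)=(0, 6), op10 (invoked 19) maxes components and bumps W1 → (0, 7)
from VC(op4)=(1, 0), VC(op7)=(0, 5), op5 (invoked 9) maxes components and bumps W0 → (2, 5)
from VC(op5)=(2, 5), op8 (invoked 14) maxes components and bumps W0 → (3, 5)
from VC(op8)=(3, 5), op11 (invoked 20) maxes components and bumps W0 → (4, 5)
target: VC(op8) = (3, 5)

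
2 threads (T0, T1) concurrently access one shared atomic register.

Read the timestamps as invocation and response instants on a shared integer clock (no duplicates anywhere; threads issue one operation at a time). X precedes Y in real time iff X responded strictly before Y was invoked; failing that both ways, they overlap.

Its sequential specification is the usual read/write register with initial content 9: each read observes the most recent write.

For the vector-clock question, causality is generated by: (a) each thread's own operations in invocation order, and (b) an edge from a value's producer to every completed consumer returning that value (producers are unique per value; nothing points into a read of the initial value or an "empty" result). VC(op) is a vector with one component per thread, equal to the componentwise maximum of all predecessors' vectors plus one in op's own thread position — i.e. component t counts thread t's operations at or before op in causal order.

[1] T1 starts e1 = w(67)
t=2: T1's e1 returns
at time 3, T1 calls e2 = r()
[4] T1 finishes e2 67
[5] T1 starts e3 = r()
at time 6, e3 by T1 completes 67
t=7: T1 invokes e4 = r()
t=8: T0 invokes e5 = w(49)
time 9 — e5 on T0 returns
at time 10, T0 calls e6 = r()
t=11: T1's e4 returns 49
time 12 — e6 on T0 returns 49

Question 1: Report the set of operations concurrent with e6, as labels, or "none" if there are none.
concurrent with e6 ([10,12]): every op whose interval crosses 10..12
e1 [1,2]: before
e2 [3,4]: before
e3 [5,6]: before
e4 [7,11]: concurrent
e5 [8,9]: before

e4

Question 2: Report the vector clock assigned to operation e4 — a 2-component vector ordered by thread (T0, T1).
e1 (invocation 1): nothing precedes it; T1's component alone gives (0, 1)
e5 (invocation 8): nothing precedes it; T0's component alone gives (1, 0)
e2 (invocation 3): componentwise max over VC(e1)=(0, 1), +1 at T1, giving (0, 2)
e6 (invocation 10): componentwise max over VC(e5)=(1, 0), +1 at T0, giving (2, 0)
e3 (invocation 5): componentwise max over VC(e1)=(0, 1), VC(e2)=(0, 2), +1 at T1, giving (0, 3)
e4 (invocation 7): componentwise max over VC(e3)=(0, 3), VC(e5)=(1, 0), +1 at T1, giving (1, 4)
target: VC(e4) = (1, 4)

(1, 4)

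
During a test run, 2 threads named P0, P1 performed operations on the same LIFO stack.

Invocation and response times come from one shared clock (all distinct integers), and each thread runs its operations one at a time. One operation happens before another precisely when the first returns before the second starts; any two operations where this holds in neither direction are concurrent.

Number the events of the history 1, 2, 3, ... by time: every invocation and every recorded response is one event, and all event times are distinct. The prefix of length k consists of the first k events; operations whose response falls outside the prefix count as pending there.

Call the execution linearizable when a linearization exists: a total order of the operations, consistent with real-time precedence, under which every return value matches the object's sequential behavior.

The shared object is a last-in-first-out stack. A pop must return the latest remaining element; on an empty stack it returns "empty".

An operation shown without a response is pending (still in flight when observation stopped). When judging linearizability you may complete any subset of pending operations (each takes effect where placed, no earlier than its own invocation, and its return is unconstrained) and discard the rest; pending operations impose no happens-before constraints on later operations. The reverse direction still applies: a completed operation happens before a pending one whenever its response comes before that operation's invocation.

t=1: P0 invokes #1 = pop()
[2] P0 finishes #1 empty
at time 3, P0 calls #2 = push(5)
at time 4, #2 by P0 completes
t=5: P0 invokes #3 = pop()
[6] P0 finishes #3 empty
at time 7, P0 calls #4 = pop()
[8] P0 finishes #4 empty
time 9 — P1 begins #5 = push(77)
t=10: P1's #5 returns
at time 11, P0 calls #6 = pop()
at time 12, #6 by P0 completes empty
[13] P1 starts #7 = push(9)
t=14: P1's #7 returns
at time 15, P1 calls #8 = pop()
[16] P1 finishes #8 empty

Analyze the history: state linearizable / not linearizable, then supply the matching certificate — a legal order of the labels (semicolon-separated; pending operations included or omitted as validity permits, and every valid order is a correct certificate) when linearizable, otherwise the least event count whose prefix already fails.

not linearizable — minimal violating prefix: 6 events

events 1..5 are fine; event 6 — the response of #3 at time 6 — makes the prefix non-linearizable
the completed operations (3 total) allow one real-time order; the LIFO stack replay rejects it
for example #1, #2, #3 fails at step 3: #3 pop() → empty is not legal there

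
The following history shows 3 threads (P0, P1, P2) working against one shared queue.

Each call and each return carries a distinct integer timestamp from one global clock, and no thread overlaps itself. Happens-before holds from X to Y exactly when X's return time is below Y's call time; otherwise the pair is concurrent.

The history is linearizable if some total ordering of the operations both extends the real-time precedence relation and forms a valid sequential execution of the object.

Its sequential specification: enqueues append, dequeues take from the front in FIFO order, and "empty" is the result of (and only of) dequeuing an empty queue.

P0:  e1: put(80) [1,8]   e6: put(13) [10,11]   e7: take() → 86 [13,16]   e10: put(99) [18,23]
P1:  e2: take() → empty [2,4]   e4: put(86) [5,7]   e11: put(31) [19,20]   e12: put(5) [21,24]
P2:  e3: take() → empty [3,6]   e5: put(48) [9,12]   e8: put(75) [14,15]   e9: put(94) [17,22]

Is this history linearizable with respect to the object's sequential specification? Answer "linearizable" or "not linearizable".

one valid linearization: e2, e3, e4, e1, e5, e6, e7, e8, e9, e10, e11, e12
1. e2 take() → empty, leaving queue <>
2. e3 take() → empty, leaving queue <>
3. e4 put(86), leaving queue <86>
4. e1 put(80), leaving queue <86,80>
5. e5 put(48), leaving queue <86,80,48>
6. e6 put(13), leaving queue <86,80,48,13>
7. e7 take() → 86, leaving queue <80,48,13>
8. e8 put(75), leaving queue <80,48,13,75>
9. e9 put(94), leaving queue <80,48,13,75,94>
10. e10 put(99), leaving queue <80,48,13,75,94,99>
11. e11 put(31), leaving queue <80,48,13,75,94,99,31>
12. e12 put(5), leaving queue <80,48,13,75,94,99,31,5>

linearizable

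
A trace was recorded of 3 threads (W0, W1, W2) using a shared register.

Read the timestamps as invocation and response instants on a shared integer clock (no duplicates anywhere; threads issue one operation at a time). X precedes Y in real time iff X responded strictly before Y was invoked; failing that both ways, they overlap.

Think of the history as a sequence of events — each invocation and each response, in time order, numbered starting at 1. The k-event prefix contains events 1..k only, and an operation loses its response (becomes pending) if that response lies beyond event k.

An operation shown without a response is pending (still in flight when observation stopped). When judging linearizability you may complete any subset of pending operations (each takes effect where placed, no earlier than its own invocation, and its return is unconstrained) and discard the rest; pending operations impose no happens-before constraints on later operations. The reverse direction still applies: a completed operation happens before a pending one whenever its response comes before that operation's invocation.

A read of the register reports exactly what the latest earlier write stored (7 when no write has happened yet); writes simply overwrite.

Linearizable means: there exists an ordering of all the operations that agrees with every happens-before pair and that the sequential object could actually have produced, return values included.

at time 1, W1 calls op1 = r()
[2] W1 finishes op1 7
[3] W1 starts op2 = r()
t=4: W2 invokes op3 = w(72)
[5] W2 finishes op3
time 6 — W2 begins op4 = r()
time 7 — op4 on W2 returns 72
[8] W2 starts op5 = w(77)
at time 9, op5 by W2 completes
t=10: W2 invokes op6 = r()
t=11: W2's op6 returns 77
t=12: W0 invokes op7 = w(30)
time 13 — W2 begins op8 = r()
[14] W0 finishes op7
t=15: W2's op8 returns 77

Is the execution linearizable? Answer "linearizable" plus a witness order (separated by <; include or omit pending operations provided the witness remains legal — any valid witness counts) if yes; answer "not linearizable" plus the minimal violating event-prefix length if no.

linearizable — witness: op1 < op2 < op3 < op4 < op5 < op6 < op8 < op7

step 1: op1 r() → 7 — value 7
step 2: op2 r() (pending, included) — value 7
step 3: op3 w(72) — value 72
step 4: op4 r() → 72 — value 72
step 5: op5 w(77) — value 77
step 6: op6 r() → 77 — value 77
step 7: op8 r() → 77 — value 77
step 8: op7 w(30) — value 30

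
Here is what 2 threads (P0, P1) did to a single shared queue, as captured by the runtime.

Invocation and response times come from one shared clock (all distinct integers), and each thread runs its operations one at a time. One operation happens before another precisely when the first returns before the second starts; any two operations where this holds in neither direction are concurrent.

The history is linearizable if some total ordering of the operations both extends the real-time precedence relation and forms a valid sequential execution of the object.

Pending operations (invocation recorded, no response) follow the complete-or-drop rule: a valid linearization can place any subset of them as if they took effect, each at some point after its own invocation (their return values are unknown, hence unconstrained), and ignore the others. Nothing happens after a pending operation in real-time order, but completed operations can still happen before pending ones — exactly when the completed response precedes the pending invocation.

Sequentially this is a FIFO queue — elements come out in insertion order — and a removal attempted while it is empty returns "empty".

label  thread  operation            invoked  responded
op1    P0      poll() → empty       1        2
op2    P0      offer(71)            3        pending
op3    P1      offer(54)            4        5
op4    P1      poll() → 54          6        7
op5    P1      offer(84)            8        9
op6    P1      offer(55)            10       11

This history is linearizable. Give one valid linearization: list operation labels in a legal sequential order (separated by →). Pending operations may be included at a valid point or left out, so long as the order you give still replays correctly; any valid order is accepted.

op1 → op3 → op2 → op4 → op5 → op6

after step 1 (op1 poll() → empty): queue <>
after step 2 (op3 offer(54)): queue <54>
after step 3 (op2 offer(71) (pending, included)): queue <54,71>
after step 4 (op4 poll() → 54): queue <71>
after step 5 (op5 offer(84)): queue <71,84>
after step 6 (op6 offer(55)): queue <71,84,55>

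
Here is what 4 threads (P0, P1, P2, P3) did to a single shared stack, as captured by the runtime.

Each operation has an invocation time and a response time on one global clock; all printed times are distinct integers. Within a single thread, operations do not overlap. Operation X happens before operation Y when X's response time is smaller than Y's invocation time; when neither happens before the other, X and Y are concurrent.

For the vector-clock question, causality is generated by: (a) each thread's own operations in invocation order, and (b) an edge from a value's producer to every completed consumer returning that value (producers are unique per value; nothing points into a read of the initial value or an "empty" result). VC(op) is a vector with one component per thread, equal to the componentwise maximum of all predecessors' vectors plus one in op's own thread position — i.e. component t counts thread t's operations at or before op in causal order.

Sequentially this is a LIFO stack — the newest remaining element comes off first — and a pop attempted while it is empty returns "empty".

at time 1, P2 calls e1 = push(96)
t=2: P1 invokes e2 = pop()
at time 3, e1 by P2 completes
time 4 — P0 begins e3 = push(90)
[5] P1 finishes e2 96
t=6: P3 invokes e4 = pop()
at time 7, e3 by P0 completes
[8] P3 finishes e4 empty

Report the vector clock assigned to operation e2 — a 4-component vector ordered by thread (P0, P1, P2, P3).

root op e4, invoked 6: fresh clock plus P3's own tick → (0, 0, 0, 1)
root op e1, invoked 1: fresh clock plus P2's own tick → (0, 0, 1, 0)
root op e3, invoked 4: fresh clock plus P0's own tick → (1, 0, 0, 0)
merge at e2 (invoked 2): VC(e1)=(0, 0, 1, 0), own-thread bump on P1 → (0, 1, 1, 0)
target: VC(e2) = (0, 1, 1, 0)

(0, 1, 1, 0)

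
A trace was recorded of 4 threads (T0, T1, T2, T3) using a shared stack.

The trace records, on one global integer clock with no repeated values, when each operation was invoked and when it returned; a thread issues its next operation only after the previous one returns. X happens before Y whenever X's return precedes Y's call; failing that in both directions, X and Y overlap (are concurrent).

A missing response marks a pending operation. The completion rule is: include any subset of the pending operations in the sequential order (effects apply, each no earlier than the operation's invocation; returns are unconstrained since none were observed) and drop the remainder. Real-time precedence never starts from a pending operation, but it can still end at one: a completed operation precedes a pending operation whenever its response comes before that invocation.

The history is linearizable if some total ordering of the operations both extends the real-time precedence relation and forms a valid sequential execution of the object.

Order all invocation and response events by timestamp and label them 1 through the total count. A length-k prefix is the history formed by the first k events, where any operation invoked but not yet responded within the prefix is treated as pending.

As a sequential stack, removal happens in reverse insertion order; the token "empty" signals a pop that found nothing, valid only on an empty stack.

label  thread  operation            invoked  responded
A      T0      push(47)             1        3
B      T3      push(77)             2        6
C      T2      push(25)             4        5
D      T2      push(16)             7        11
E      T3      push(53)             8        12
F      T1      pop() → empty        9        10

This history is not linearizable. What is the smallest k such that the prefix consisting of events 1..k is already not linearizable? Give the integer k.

events 1..9 are linearizable, e.g. via A, B, C:
step 1: A push(47) — stack <47>
step 2: B push(77) — stack <47,77>
step 3: C push(25) — stack <47,77,25>
include event 10 — F responding at 10 — and every candidate order breaks
completion choices over the 2 pending operations (D, E) were checked; none helps
for example A, B, C, F (pending dropped) fails at step 4: F pop() → empty is not legal there
for example A, C, B, F (pending dropped) fails at step 4: F pop() → empty is not legal there

10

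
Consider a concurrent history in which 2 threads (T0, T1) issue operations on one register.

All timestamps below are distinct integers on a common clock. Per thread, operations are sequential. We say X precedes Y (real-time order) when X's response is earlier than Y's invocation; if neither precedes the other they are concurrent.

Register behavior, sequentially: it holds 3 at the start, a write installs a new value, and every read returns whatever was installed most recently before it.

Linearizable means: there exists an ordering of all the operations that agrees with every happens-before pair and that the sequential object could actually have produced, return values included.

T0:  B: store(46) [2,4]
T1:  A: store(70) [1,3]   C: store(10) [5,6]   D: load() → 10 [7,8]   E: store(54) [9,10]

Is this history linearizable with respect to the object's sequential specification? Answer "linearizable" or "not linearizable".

one valid linearization: A, B, C, D, E
step 1: A store(70) — value 70
step 2: B store(46) — value 46
step 3: C store(10) — value 10
step 4: D load() → 10 — value 10
step 5: E store(54) — value 54

linearizable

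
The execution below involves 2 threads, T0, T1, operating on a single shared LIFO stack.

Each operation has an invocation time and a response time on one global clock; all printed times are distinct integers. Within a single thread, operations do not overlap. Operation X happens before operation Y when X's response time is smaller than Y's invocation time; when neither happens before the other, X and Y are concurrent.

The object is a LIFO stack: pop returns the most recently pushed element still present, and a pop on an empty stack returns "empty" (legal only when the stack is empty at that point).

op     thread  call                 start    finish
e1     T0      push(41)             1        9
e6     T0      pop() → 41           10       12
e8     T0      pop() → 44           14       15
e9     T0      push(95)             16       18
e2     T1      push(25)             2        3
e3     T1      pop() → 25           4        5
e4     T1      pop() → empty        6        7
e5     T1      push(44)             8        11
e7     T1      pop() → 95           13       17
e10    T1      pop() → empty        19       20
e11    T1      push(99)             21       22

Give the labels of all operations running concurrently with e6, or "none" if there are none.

e6 spans [10,12]: anything still running between times 10 and 12 counts as concurrent
e1 [1,9]: before
e2 [2,3]: before
e3 [4,5]: before
e4 [6,7]: before
e5 [8,11]: concurrent
e7 [13,17]: after
e8 [14,15]: after
e9 [16,18]: after
e10 [19,20]: after
e11 [21,22]: after

e5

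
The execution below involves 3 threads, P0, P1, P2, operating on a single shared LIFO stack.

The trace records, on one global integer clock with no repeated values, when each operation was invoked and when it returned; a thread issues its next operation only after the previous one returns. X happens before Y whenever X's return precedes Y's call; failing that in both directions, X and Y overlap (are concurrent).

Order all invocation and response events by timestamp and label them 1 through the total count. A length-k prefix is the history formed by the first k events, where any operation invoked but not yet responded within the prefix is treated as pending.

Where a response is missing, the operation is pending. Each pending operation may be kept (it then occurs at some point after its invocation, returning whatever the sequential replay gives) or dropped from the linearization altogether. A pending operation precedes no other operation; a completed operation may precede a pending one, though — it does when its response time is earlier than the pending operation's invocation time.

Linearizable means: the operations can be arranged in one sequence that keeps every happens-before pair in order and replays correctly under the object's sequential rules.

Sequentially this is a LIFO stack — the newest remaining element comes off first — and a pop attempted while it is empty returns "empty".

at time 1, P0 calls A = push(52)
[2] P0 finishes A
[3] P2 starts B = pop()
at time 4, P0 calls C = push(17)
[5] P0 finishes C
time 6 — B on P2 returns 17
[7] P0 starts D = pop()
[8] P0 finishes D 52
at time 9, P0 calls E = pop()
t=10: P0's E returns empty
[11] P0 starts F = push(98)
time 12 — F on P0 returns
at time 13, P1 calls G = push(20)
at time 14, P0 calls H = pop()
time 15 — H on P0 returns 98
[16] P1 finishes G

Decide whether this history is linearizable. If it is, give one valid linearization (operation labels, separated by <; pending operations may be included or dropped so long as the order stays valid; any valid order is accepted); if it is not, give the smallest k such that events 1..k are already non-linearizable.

linearizable — witness: A < C < B < D < E < F < H < G

step 1: A push(52) — stack <52>
step 2: C push(17) — stack <52,17>
step 3: B pop() → 17 — stack <52>
step 4: D pop() → 52 — stack <>
step 5: E pop() → empty — stack <>
step 6: F push(98) — stack <98>
step 7: H pop() → 98 — stack <>
step 8: G push(20) — stack <20>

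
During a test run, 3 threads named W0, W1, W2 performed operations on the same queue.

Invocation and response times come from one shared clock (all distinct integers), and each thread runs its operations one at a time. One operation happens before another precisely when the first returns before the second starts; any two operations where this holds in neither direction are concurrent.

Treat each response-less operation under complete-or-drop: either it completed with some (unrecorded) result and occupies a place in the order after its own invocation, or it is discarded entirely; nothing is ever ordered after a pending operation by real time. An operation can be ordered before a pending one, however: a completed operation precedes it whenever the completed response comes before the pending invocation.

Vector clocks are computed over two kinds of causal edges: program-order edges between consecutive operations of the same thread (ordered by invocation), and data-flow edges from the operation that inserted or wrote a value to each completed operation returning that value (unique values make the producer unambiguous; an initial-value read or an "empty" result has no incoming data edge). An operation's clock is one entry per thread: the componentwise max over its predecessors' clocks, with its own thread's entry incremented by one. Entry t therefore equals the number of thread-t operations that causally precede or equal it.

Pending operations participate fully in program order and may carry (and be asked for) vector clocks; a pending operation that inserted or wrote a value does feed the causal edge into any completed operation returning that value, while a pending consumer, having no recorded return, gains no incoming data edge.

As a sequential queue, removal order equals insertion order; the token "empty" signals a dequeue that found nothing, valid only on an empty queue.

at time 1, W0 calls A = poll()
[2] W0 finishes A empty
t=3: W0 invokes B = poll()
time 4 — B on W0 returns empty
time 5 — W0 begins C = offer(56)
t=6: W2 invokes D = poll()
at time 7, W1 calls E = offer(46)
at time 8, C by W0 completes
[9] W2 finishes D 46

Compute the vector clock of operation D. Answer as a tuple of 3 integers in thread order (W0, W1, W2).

root op E, invoked 7: fresh clock plus W1's own tick → (0, 1, 0)
root op A, invoked 1: fresh clock plus W0's own tick → (1, 0, 0)
invoked at 6, D merges VC(E)=(0, 1, 0) and bumps W2's slot → (0, 1, 1)
invoked at 3, B merges VC(A)=(1, 0, 0) and bumps W0's slot → (2, 0, 0)
invoked at 5, C merges VC(B)=(2, 0, 0) and bumps W0's slot → (3, 0, 0)
target: VC(D) = (0, 1, 1)

(0, 1, 1)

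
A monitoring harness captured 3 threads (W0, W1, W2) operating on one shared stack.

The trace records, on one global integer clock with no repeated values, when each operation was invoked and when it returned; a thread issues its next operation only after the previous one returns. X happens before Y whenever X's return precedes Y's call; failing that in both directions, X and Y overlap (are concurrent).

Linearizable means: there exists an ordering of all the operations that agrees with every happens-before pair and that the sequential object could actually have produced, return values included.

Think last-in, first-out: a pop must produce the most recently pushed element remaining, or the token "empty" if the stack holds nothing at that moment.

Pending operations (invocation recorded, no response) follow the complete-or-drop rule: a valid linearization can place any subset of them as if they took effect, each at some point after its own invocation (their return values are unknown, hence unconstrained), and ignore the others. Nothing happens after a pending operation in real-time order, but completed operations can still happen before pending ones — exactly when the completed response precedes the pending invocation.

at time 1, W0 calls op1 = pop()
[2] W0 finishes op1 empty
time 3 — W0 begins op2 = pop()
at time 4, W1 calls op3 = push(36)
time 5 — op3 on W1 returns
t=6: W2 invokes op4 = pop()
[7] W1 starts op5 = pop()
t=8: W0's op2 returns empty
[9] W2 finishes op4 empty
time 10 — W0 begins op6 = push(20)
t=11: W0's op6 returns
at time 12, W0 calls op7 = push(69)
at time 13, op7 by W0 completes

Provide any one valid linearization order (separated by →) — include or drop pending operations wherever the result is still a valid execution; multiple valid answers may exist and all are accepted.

op1 → op2 → op3 → op5 → op4 → op6 → op7

step 1: op1 pop() → empty — stack <>
step 2: op2 pop() → empty — stack <>
step 3: op3 push(36) — stack <36>
step 4: op5 pop() (pending, included) — stack <>
step 5: op4 pop() → empty — stack <>
step 6: op6 push(20) — stack <20>
step 7: op7 push(69) — stack <20,69>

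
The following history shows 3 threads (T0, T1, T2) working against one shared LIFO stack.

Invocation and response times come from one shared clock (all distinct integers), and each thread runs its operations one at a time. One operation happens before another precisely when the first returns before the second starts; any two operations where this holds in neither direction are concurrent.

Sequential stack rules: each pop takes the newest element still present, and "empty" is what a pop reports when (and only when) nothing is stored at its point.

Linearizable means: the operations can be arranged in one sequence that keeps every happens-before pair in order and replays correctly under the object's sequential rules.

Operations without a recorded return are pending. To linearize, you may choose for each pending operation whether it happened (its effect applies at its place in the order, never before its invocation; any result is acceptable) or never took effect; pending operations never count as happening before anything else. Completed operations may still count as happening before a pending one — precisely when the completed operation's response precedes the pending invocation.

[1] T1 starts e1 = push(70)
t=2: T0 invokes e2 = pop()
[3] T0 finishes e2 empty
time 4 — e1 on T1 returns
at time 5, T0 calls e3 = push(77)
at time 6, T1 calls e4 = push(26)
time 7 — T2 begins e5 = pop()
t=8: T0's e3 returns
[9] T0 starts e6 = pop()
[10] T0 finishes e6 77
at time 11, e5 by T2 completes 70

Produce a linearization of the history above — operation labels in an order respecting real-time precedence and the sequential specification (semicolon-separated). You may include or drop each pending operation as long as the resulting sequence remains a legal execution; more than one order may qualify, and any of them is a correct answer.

after step 1 (e2 pop() → empty): stack <>
after step 2 (e1 push(70)): stack <70>
after step 3 (e3 push(77)): stack <70,77>
after step 4 (e6 pop() → 77): stack <70>
after step 5 (e5 pop() → 70): stack <>

e2; e1; e3; e6; e5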